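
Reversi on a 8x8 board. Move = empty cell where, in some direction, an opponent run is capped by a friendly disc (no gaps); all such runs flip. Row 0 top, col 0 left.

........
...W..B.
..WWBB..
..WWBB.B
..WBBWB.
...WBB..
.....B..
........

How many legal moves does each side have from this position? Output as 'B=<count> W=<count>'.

Answer: B=13 W=10

Derivation:
-- B to move --
(0,2): flips 1 -> legal
(0,3): flips 3 -> legal
(0,4): no bracket -> illegal
(1,1): flips 2 -> legal
(1,2): flips 1 -> legal
(1,4): no bracket -> illegal
(2,1): flips 3 -> legal
(3,1): flips 2 -> legal
(3,6): flips 1 -> legal
(4,1): flips 1 -> legal
(5,1): flips 2 -> legal
(5,2): flips 1 -> legal
(5,6): flips 1 -> legal
(6,2): flips 1 -> legal
(6,3): flips 1 -> legal
(6,4): no bracket -> illegal
B mobility = 13
-- W to move --
(0,5): no bracket -> illegal
(0,6): no bracket -> illegal
(0,7): no bracket -> illegal
(1,4): no bracket -> illegal
(1,5): flips 3 -> legal
(1,7): no bracket -> illegal
(2,6): flips 4 -> legal
(2,7): no bracket -> illegal
(3,6): flips 2 -> legal
(4,7): flips 1 -> legal
(5,2): no bracket -> illegal
(5,6): flips 2 -> legal
(5,7): flips 3 -> legal
(6,3): flips 1 -> legal
(6,4): no bracket -> illegal
(6,6): flips 2 -> legal
(7,4): no bracket -> illegal
(7,5): flips 2 -> legal
(7,6): flips 3 -> legal
W mobility = 10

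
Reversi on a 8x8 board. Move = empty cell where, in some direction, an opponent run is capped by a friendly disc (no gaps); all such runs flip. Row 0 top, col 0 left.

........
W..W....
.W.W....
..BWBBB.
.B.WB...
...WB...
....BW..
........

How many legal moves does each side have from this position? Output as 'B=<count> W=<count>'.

Answer: B=8 W=9

Derivation:
-- B to move --
(0,0): no bracket -> illegal
(0,1): no bracket -> illegal
(0,2): no bracket -> illegal
(0,3): no bracket -> illegal
(0,4): no bracket -> illegal
(1,1): no bracket -> illegal
(1,2): flips 1 -> legal
(1,4): flips 1 -> legal
(2,0): no bracket -> illegal
(2,2): flips 1 -> legal
(2,4): no bracket -> illegal
(3,0): no bracket -> illegal
(3,1): no bracket -> illegal
(4,2): flips 2 -> legal
(5,2): flips 2 -> legal
(5,5): no bracket -> illegal
(5,6): no bracket -> illegal
(6,2): flips 1 -> legal
(6,3): no bracket -> illegal
(6,6): flips 1 -> legal
(7,4): no bracket -> illegal
(7,5): no bracket -> illegal
(7,6): flips 1 -> legal
B mobility = 8
-- W to move --
(2,2): no bracket -> illegal
(2,4): no bracket -> illegal
(2,5): flips 1 -> legal
(2,6): flips 2 -> legal
(2,7): no bracket -> illegal
(3,0): no bracket -> illegal
(3,1): flips 1 -> legal
(3,7): flips 3 -> legal
(4,0): no bracket -> illegal
(4,2): no bracket -> illegal
(4,5): flips 2 -> legal
(4,6): no bracket -> illegal
(4,7): no bracket -> illegal
(5,0): flips 2 -> legal
(5,1): no bracket -> illegal
(5,2): no bracket -> illegal
(5,5): flips 2 -> legal
(6,3): flips 1 -> legal
(7,3): no bracket -> illegal
(7,4): no bracket -> illegal
(7,5): flips 1 -> legal
W mobility = 9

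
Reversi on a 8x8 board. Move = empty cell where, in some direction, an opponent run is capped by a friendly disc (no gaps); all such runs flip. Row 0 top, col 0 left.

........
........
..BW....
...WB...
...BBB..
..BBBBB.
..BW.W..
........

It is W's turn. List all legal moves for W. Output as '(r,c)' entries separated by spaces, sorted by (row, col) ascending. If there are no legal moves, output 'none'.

Answer: (1,1) (2,1) (3,2) (3,5) (3,6) (4,1) (4,7) (6,1) (6,6) (6,7)

Derivation:
(1,1): flips 1 -> legal
(1,2): no bracket -> illegal
(1,3): no bracket -> illegal
(2,1): flips 1 -> legal
(2,4): no bracket -> illegal
(2,5): no bracket -> illegal
(3,1): no bracket -> illegal
(3,2): flips 2 -> legal
(3,5): flips 3 -> legal
(3,6): flips 2 -> legal
(4,1): flips 1 -> legal
(4,2): no bracket -> illegal
(4,6): no bracket -> illegal
(4,7): flips 1 -> legal
(5,1): no bracket -> illegal
(5,7): no bracket -> illegal
(6,1): flips 1 -> legal
(6,4): no bracket -> illegal
(6,6): flips 2 -> legal
(6,7): flips 3 -> legal
(7,1): no bracket -> illegal
(7,2): no bracket -> illegal
(7,3): no bracket -> illegal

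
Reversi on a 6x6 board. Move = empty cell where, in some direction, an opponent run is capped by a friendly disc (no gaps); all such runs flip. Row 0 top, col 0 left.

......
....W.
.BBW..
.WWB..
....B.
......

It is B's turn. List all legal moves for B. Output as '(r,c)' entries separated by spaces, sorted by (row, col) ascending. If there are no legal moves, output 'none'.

Answer: (1,3) (2,4) (3,0) (4,0) (4,1) (4,2) (4,3)

Derivation:
(0,3): no bracket -> illegal
(0,4): no bracket -> illegal
(0,5): no bracket -> illegal
(1,2): no bracket -> illegal
(1,3): flips 1 -> legal
(1,5): no bracket -> illegal
(2,0): no bracket -> illegal
(2,4): flips 1 -> legal
(2,5): no bracket -> illegal
(3,0): flips 2 -> legal
(3,4): no bracket -> illegal
(4,0): flips 1 -> legal
(4,1): flips 1 -> legal
(4,2): flips 1 -> legal
(4,3): flips 1 -> legal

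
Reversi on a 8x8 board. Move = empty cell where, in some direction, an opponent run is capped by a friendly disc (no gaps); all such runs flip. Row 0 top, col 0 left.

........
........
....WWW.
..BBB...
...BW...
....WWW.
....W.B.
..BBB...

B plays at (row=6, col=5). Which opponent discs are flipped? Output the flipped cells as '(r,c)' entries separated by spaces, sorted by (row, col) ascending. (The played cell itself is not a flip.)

Answer: (5,4)

Derivation:
Dir NW: opp run (5,4) capped by B -> flip
Dir N: opp run (5,5), next='.' -> no flip
Dir NE: opp run (5,6), next='.' -> no flip
Dir W: opp run (6,4), next='.' -> no flip
Dir E: first cell 'B' (not opp) -> no flip
Dir SW: first cell 'B' (not opp) -> no flip
Dir S: first cell '.' (not opp) -> no flip
Dir SE: first cell '.' (not opp) -> no flip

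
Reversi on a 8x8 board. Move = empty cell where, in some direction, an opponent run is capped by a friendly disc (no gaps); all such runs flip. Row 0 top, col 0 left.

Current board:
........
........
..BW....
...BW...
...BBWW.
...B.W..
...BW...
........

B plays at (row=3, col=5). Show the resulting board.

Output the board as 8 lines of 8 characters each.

Answer: ........
........
..BW....
...BBB..
...BBWW.
...B.W..
...BW...
........

Derivation:
Place B at (3,5); scan 8 dirs for brackets.
Dir NW: first cell '.' (not opp) -> no flip
Dir N: first cell '.' (not opp) -> no flip
Dir NE: first cell '.' (not opp) -> no flip
Dir W: opp run (3,4) capped by B -> flip
Dir E: first cell '.' (not opp) -> no flip
Dir SW: first cell 'B' (not opp) -> no flip
Dir S: opp run (4,5) (5,5), next='.' -> no flip
Dir SE: opp run (4,6), next='.' -> no flip
All flips: (3,4)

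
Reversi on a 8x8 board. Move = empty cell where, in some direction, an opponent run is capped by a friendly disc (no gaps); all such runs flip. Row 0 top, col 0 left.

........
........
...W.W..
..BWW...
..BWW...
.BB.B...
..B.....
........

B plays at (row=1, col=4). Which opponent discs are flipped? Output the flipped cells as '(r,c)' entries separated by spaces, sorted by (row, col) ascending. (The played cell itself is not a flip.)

Answer: (2,3)

Derivation:
Dir NW: first cell '.' (not opp) -> no flip
Dir N: first cell '.' (not opp) -> no flip
Dir NE: first cell '.' (not opp) -> no flip
Dir W: first cell '.' (not opp) -> no flip
Dir E: first cell '.' (not opp) -> no flip
Dir SW: opp run (2,3) capped by B -> flip
Dir S: first cell '.' (not opp) -> no flip
Dir SE: opp run (2,5), next='.' -> no flip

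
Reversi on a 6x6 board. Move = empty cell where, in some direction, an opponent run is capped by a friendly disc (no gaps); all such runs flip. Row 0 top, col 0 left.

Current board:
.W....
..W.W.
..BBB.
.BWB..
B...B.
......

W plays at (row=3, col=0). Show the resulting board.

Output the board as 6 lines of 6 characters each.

Place W at (3,0); scan 8 dirs for brackets.
Dir NW: edge -> no flip
Dir N: first cell '.' (not opp) -> no flip
Dir NE: first cell '.' (not opp) -> no flip
Dir W: edge -> no flip
Dir E: opp run (3,1) capped by W -> flip
Dir SW: edge -> no flip
Dir S: opp run (4,0), next='.' -> no flip
Dir SE: first cell '.' (not opp) -> no flip
All flips: (3,1)

Answer: .W....
..W.W.
..BBB.
WWWB..
B...B.
......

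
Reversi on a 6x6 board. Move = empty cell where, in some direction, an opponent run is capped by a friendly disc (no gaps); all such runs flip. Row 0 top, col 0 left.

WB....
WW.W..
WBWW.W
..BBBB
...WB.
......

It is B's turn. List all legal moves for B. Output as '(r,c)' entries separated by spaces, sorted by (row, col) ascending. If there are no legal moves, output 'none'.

(0,2): no bracket -> illegal
(0,3): flips 2 -> legal
(0,4): no bracket -> illegal
(1,2): flips 2 -> legal
(1,4): flips 1 -> legal
(1,5): flips 1 -> legal
(2,4): flips 2 -> legal
(3,0): no bracket -> illegal
(3,1): no bracket -> illegal
(4,2): flips 1 -> legal
(5,2): flips 1 -> legal
(5,3): flips 1 -> legal
(5,4): flips 1 -> legal

Answer: (0,3) (1,2) (1,4) (1,5) (2,4) (4,2) (5,2) (5,3) (5,4)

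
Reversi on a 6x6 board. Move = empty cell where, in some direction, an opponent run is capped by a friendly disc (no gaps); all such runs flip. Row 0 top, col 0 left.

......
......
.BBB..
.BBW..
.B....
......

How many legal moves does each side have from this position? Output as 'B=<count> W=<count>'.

Answer: B=3 W=3

Derivation:
-- B to move --
(2,4): no bracket -> illegal
(3,4): flips 1 -> legal
(4,2): no bracket -> illegal
(4,3): flips 1 -> legal
(4,4): flips 1 -> legal
B mobility = 3
-- W to move --
(1,0): no bracket -> illegal
(1,1): flips 1 -> legal
(1,2): no bracket -> illegal
(1,3): flips 1 -> legal
(1,4): no bracket -> illegal
(2,0): no bracket -> illegal
(2,4): no bracket -> illegal
(3,0): flips 2 -> legal
(3,4): no bracket -> illegal
(4,0): no bracket -> illegal
(4,2): no bracket -> illegal
(4,3): no bracket -> illegal
(5,0): no bracket -> illegal
(5,1): no bracket -> illegal
(5,2): no bracket -> illegal
W mobility = 3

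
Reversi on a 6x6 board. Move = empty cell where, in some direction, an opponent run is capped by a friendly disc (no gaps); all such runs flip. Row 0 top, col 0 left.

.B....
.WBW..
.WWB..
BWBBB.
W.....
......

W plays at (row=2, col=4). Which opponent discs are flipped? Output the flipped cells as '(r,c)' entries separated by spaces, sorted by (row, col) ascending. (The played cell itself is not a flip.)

Dir NW: first cell 'W' (not opp) -> no flip
Dir N: first cell '.' (not opp) -> no flip
Dir NE: first cell '.' (not opp) -> no flip
Dir W: opp run (2,3) capped by W -> flip
Dir E: first cell '.' (not opp) -> no flip
Dir SW: opp run (3,3), next='.' -> no flip
Dir S: opp run (3,4), next='.' -> no flip
Dir SE: first cell '.' (not opp) -> no flip

Answer: (2,3)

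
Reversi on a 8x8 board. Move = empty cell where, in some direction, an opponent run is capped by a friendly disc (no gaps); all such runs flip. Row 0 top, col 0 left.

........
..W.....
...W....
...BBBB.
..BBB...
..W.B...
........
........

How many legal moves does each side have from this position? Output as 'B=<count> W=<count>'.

-- B to move --
(0,1): flips 2 -> legal
(0,2): no bracket -> illegal
(0,3): no bracket -> illegal
(1,1): no bracket -> illegal
(1,3): flips 1 -> legal
(1,4): no bracket -> illegal
(2,1): no bracket -> illegal
(2,2): no bracket -> illegal
(2,4): no bracket -> illegal
(3,2): no bracket -> illegal
(4,1): no bracket -> illegal
(5,1): no bracket -> illegal
(5,3): no bracket -> illegal
(6,1): flips 1 -> legal
(6,2): flips 1 -> legal
(6,3): no bracket -> illegal
B mobility = 4
-- W to move --
(2,2): no bracket -> illegal
(2,4): no bracket -> illegal
(2,5): flips 2 -> legal
(2,6): no bracket -> illegal
(2,7): no bracket -> illegal
(3,1): no bracket -> illegal
(3,2): flips 1 -> legal
(3,7): no bracket -> illegal
(4,1): no bracket -> illegal
(4,5): flips 1 -> legal
(4,6): no bracket -> illegal
(4,7): no bracket -> illegal
(5,1): no bracket -> illegal
(5,3): flips 2 -> legal
(5,5): no bracket -> illegal
(6,3): no bracket -> illegal
(6,4): no bracket -> illegal
(6,5): no bracket -> illegal
W mobility = 4

Answer: B=4 W=4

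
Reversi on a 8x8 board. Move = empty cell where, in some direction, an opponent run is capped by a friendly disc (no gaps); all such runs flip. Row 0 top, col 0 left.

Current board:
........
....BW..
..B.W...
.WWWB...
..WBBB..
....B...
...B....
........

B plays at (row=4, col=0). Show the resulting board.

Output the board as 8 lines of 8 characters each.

Answer: ........
....BW..
..B.W...
.BWWB...
B.WBBB..
....B...
...B....
........

Derivation:
Place B at (4,0); scan 8 dirs for brackets.
Dir NW: edge -> no flip
Dir N: first cell '.' (not opp) -> no flip
Dir NE: opp run (3,1) capped by B -> flip
Dir W: edge -> no flip
Dir E: first cell '.' (not opp) -> no flip
Dir SW: edge -> no flip
Dir S: first cell '.' (not opp) -> no flip
Dir SE: first cell '.' (not opp) -> no flip
All flips: (3,1)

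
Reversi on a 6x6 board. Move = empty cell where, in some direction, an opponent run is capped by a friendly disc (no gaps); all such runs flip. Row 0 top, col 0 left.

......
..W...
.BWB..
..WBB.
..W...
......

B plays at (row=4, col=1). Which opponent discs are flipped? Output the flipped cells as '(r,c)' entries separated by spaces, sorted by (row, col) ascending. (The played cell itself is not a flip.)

Answer: (3,2)

Derivation:
Dir NW: first cell '.' (not opp) -> no flip
Dir N: first cell '.' (not opp) -> no flip
Dir NE: opp run (3,2) capped by B -> flip
Dir W: first cell '.' (not opp) -> no flip
Dir E: opp run (4,2), next='.' -> no flip
Dir SW: first cell '.' (not opp) -> no flip
Dir S: first cell '.' (not opp) -> no flip
Dir SE: first cell '.' (not opp) -> no flip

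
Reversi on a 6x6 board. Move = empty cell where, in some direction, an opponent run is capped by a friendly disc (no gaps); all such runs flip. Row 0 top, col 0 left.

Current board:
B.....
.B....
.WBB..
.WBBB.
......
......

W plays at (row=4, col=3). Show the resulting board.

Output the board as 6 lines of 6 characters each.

Answer: B.....
.B....
.WBB..
.WWBB.
...W..
......

Derivation:
Place W at (4,3); scan 8 dirs for brackets.
Dir NW: opp run (3,2) capped by W -> flip
Dir N: opp run (3,3) (2,3), next='.' -> no flip
Dir NE: opp run (3,4), next='.' -> no flip
Dir W: first cell '.' (not opp) -> no flip
Dir E: first cell '.' (not opp) -> no flip
Dir SW: first cell '.' (not opp) -> no flip
Dir S: first cell '.' (not opp) -> no flip
Dir SE: first cell '.' (not opp) -> no flip
All flips: (3,2)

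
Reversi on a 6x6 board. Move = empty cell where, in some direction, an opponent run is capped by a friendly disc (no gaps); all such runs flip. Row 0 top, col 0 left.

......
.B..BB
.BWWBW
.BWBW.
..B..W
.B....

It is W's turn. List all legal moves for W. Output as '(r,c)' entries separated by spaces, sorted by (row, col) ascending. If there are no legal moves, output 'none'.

Answer: (0,0) (0,3) (0,4) (0,5) (1,0) (2,0) (3,0) (4,0) (4,3) (4,4) (5,2)

Derivation:
(0,0): flips 1 -> legal
(0,1): no bracket -> illegal
(0,2): no bracket -> illegal
(0,3): flips 1 -> legal
(0,4): flips 2 -> legal
(0,5): flips 2 -> legal
(1,0): flips 1 -> legal
(1,2): no bracket -> illegal
(1,3): no bracket -> illegal
(2,0): flips 1 -> legal
(3,0): flips 1 -> legal
(3,5): no bracket -> illegal
(4,0): flips 1 -> legal
(4,1): no bracket -> illegal
(4,3): flips 1 -> legal
(4,4): flips 1 -> legal
(5,0): no bracket -> illegal
(5,2): flips 1 -> legal
(5,3): no bracket -> illegal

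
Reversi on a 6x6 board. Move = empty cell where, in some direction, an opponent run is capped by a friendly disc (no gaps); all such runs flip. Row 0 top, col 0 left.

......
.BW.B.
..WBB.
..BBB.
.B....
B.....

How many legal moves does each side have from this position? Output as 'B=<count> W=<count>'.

Answer: B=4 W=6

Derivation:
-- B to move --
(0,1): flips 1 -> legal
(0,2): flips 2 -> legal
(0,3): no bracket -> illegal
(1,3): flips 1 -> legal
(2,1): flips 1 -> legal
(3,1): no bracket -> illegal
B mobility = 4
-- W to move --
(0,0): flips 1 -> legal
(0,1): no bracket -> illegal
(0,2): no bracket -> illegal
(0,3): no bracket -> illegal
(0,4): no bracket -> illegal
(0,5): no bracket -> illegal
(1,0): flips 1 -> legal
(1,3): no bracket -> illegal
(1,5): no bracket -> illegal
(2,0): no bracket -> illegal
(2,1): no bracket -> illegal
(2,5): flips 2 -> legal
(3,0): no bracket -> illegal
(3,1): no bracket -> illegal
(3,5): no bracket -> illegal
(4,0): no bracket -> illegal
(4,2): flips 1 -> legal
(4,3): no bracket -> illegal
(4,4): flips 1 -> legal
(4,5): flips 2 -> legal
(5,1): no bracket -> illegal
(5,2): no bracket -> illegal
W mobility = 6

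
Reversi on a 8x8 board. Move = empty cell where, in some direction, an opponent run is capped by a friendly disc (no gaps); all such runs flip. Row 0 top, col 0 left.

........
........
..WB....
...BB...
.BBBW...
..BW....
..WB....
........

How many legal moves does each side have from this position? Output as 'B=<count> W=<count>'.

-- B to move --
(1,1): flips 1 -> legal
(1,2): no bracket -> illegal
(1,3): no bracket -> illegal
(2,1): flips 1 -> legal
(3,1): no bracket -> illegal
(3,2): no bracket -> illegal
(3,5): no bracket -> illegal
(4,5): flips 1 -> legal
(5,1): no bracket -> illegal
(5,4): flips 2 -> legal
(5,5): flips 1 -> legal
(6,1): flips 1 -> legal
(6,4): flips 1 -> legal
(7,1): no bracket -> illegal
(7,2): flips 1 -> legal
(7,3): no bracket -> illegal
B mobility = 8
-- W to move --
(1,2): no bracket -> illegal
(1,3): flips 3 -> legal
(1,4): no bracket -> illegal
(2,4): flips 2 -> legal
(2,5): no bracket -> illegal
(3,0): no bracket -> illegal
(3,1): flips 1 -> legal
(3,2): flips 2 -> legal
(3,5): no bracket -> illegal
(4,0): flips 3 -> legal
(4,5): no bracket -> illegal
(5,0): no bracket -> illegal
(5,1): flips 1 -> legal
(5,4): no bracket -> illegal
(6,1): no bracket -> illegal
(6,4): flips 1 -> legal
(7,2): no bracket -> illegal
(7,3): flips 1 -> legal
(7,4): no bracket -> illegal
W mobility = 8

Answer: B=8 W=8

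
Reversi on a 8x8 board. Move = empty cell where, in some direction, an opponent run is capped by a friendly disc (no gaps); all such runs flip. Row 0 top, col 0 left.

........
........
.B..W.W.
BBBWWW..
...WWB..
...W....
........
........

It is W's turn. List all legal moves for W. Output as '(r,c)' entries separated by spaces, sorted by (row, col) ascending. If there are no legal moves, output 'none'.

(1,0): flips 2 -> legal
(1,1): no bracket -> illegal
(1,2): no bracket -> illegal
(2,0): no bracket -> illegal
(2,2): no bracket -> illegal
(2,3): no bracket -> illegal
(3,6): no bracket -> illegal
(4,0): no bracket -> illegal
(4,1): no bracket -> illegal
(4,2): no bracket -> illegal
(4,6): flips 1 -> legal
(5,4): no bracket -> illegal
(5,5): flips 1 -> legal
(5,6): flips 1 -> legal

Answer: (1,0) (4,6) (5,5) (5,6)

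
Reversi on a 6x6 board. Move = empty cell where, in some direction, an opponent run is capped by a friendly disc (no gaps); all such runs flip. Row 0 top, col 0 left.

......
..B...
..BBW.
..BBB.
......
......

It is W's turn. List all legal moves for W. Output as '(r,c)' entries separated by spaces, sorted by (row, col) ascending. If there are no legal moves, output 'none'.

Answer: (2,1) (4,2) (4,4)

Derivation:
(0,1): no bracket -> illegal
(0,2): no bracket -> illegal
(0,3): no bracket -> illegal
(1,1): no bracket -> illegal
(1,3): no bracket -> illegal
(1,4): no bracket -> illegal
(2,1): flips 2 -> legal
(2,5): no bracket -> illegal
(3,1): no bracket -> illegal
(3,5): no bracket -> illegal
(4,1): no bracket -> illegal
(4,2): flips 1 -> legal
(4,3): no bracket -> illegal
(4,4): flips 1 -> legal
(4,5): no bracket -> illegal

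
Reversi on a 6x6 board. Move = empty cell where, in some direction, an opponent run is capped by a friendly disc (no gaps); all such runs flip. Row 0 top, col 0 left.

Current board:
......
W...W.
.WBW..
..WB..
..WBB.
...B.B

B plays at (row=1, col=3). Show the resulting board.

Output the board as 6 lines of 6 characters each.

Answer: ......
W..BW.
.WBB..
..WB..
..WBB.
...B.B

Derivation:
Place B at (1,3); scan 8 dirs for brackets.
Dir NW: first cell '.' (not opp) -> no flip
Dir N: first cell '.' (not opp) -> no flip
Dir NE: first cell '.' (not opp) -> no flip
Dir W: first cell '.' (not opp) -> no flip
Dir E: opp run (1,4), next='.' -> no flip
Dir SW: first cell 'B' (not opp) -> no flip
Dir S: opp run (2,3) capped by B -> flip
Dir SE: first cell '.' (not opp) -> no flip
All flips: (2,3)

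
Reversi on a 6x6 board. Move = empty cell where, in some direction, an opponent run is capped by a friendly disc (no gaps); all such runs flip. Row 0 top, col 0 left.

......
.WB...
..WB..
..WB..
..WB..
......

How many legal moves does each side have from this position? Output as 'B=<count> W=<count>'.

-- B to move --
(0,0): flips 2 -> legal
(0,1): no bracket -> illegal
(0,2): no bracket -> illegal
(1,0): flips 1 -> legal
(1,3): no bracket -> illegal
(2,0): no bracket -> illegal
(2,1): flips 2 -> legal
(3,1): flips 1 -> legal
(4,1): flips 2 -> legal
(5,1): flips 1 -> legal
(5,2): flips 3 -> legal
(5,3): no bracket -> illegal
B mobility = 7
-- W to move --
(0,1): no bracket -> illegal
(0,2): flips 1 -> legal
(0,3): no bracket -> illegal
(1,3): flips 1 -> legal
(1,4): flips 1 -> legal
(2,1): no bracket -> illegal
(2,4): flips 2 -> legal
(3,4): flips 1 -> legal
(4,4): flips 2 -> legal
(5,2): no bracket -> illegal
(5,3): no bracket -> illegal
(5,4): flips 1 -> legal
W mobility = 7

Answer: B=7 W=7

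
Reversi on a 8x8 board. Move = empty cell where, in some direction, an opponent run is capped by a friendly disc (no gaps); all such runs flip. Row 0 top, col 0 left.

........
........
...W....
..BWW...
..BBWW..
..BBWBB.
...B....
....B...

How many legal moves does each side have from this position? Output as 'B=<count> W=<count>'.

Answer: B=10 W=12

Derivation:
-- B to move --
(1,2): flips 3 -> legal
(1,3): flips 2 -> legal
(1,4): flips 1 -> legal
(2,2): flips 2 -> legal
(2,4): flips 1 -> legal
(2,5): flips 1 -> legal
(3,5): flips 4 -> legal
(3,6): flips 2 -> legal
(4,6): flips 2 -> legal
(6,4): no bracket -> illegal
(6,5): flips 1 -> legal
B mobility = 10
-- W to move --
(2,1): flips 2 -> legal
(2,2): no bracket -> illegal
(3,1): flips 1 -> legal
(4,1): flips 3 -> legal
(4,6): no bracket -> illegal
(4,7): no bracket -> illegal
(5,1): flips 3 -> legal
(5,7): flips 2 -> legal
(6,1): flips 2 -> legal
(6,2): flips 1 -> legal
(6,4): no bracket -> illegal
(6,5): flips 1 -> legal
(6,6): flips 1 -> legal
(6,7): flips 1 -> legal
(7,2): flips 1 -> legal
(7,3): flips 3 -> legal
(7,5): no bracket -> illegal
W mobility = 12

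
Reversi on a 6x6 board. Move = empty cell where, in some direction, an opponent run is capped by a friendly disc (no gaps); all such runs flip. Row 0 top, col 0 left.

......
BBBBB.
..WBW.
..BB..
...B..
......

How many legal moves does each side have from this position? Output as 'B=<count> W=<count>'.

-- B to move --
(1,5): flips 1 -> legal
(2,1): flips 1 -> legal
(2,5): flips 1 -> legal
(3,1): flips 1 -> legal
(3,4): flips 1 -> legal
(3,5): flips 1 -> legal
B mobility = 6
-- W to move --
(0,0): flips 1 -> legal
(0,1): no bracket -> illegal
(0,2): flips 2 -> legal
(0,3): no bracket -> illegal
(0,4): flips 2 -> legal
(0,5): no bracket -> illegal
(1,5): no bracket -> illegal
(2,0): no bracket -> illegal
(2,1): no bracket -> illegal
(2,5): no bracket -> illegal
(3,1): no bracket -> illegal
(3,4): no bracket -> illegal
(4,1): no bracket -> illegal
(4,2): flips 2 -> legal
(4,4): flips 1 -> legal
(5,2): no bracket -> illegal
(5,3): no bracket -> illegal
(5,4): no bracket -> illegal
W mobility = 5

Answer: B=6 W=5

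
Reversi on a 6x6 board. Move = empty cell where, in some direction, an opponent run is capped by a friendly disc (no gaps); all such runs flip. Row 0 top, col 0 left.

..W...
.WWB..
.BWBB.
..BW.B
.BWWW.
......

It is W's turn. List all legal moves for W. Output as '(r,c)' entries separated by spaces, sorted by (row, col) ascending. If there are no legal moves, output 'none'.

(0,3): flips 2 -> legal
(0,4): flips 1 -> legal
(1,0): flips 2 -> legal
(1,4): flips 1 -> legal
(1,5): flips 1 -> legal
(2,0): flips 1 -> legal
(2,5): flips 2 -> legal
(3,0): flips 1 -> legal
(3,1): flips 2 -> legal
(3,4): flips 1 -> legal
(4,0): flips 1 -> legal
(4,5): no bracket -> illegal
(5,0): no bracket -> illegal
(5,1): no bracket -> illegal
(5,2): no bracket -> illegal

Answer: (0,3) (0,4) (1,0) (1,4) (1,5) (2,0) (2,5) (3,0) (3,1) (3,4) (4,0)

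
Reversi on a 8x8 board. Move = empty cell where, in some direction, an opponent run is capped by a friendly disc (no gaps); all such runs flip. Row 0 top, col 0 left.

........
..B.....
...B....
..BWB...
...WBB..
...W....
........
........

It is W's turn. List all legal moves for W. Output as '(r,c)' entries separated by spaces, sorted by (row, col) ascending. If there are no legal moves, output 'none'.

Answer: (1,3) (2,1) (2,5) (3,1) (3,5) (4,6) (5,5)

Derivation:
(0,1): no bracket -> illegal
(0,2): no bracket -> illegal
(0,3): no bracket -> illegal
(1,1): no bracket -> illegal
(1,3): flips 1 -> legal
(1,4): no bracket -> illegal
(2,1): flips 1 -> legal
(2,2): no bracket -> illegal
(2,4): no bracket -> illegal
(2,5): flips 1 -> legal
(3,1): flips 1 -> legal
(3,5): flips 2 -> legal
(3,6): no bracket -> illegal
(4,1): no bracket -> illegal
(4,2): no bracket -> illegal
(4,6): flips 2 -> legal
(5,4): no bracket -> illegal
(5,5): flips 1 -> legal
(5,6): no bracket -> illegal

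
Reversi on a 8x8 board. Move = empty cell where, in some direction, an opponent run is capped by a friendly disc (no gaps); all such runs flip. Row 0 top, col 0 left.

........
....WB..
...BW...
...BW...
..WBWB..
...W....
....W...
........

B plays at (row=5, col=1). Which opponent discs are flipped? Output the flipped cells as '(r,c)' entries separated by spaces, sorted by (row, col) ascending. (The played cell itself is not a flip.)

Answer: (4,2)

Derivation:
Dir NW: first cell '.' (not opp) -> no flip
Dir N: first cell '.' (not opp) -> no flip
Dir NE: opp run (4,2) capped by B -> flip
Dir W: first cell '.' (not opp) -> no flip
Dir E: first cell '.' (not opp) -> no flip
Dir SW: first cell '.' (not opp) -> no flip
Dir S: first cell '.' (not opp) -> no flip
Dir SE: first cell '.' (not opp) -> no flip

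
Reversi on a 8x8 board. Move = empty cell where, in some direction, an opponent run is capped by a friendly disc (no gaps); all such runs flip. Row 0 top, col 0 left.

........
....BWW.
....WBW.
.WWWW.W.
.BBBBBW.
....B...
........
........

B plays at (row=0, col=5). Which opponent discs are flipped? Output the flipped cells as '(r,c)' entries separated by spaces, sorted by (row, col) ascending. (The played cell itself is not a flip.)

Answer: (1,5)

Derivation:
Dir NW: edge -> no flip
Dir N: edge -> no flip
Dir NE: edge -> no flip
Dir W: first cell '.' (not opp) -> no flip
Dir E: first cell '.' (not opp) -> no flip
Dir SW: first cell 'B' (not opp) -> no flip
Dir S: opp run (1,5) capped by B -> flip
Dir SE: opp run (1,6), next='.' -> no flip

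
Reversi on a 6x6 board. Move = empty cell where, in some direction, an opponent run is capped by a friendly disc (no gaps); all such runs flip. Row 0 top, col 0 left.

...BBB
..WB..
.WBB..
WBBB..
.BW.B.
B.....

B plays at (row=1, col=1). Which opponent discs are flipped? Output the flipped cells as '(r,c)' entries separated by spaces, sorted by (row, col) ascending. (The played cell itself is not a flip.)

Answer: (1,2) (2,1)

Derivation:
Dir NW: first cell '.' (not opp) -> no flip
Dir N: first cell '.' (not opp) -> no flip
Dir NE: first cell '.' (not opp) -> no flip
Dir W: first cell '.' (not opp) -> no flip
Dir E: opp run (1,2) capped by B -> flip
Dir SW: first cell '.' (not opp) -> no flip
Dir S: opp run (2,1) capped by B -> flip
Dir SE: first cell 'B' (not opp) -> no flip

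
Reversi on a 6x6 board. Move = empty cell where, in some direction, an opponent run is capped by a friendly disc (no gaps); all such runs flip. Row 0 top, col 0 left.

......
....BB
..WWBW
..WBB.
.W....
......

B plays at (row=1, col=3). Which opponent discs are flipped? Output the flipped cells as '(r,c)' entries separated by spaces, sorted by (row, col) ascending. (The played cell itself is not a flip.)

Answer: (2,3)

Derivation:
Dir NW: first cell '.' (not opp) -> no flip
Dir N: first cell '.' (not opp) -> no flip
Dir NE: first cell '.' (not opp) -> no flip
Dir W: first cell '.' (not opp) -> no flip
Dir E: first cell 'B' (not opp) -> no flip
Dir SW: opp run (2,2), next='.' -> no flip
Dir S: opp run (2,3) capped by B -> flip
Dir SE: first cell 'B' (not opp) -> no flip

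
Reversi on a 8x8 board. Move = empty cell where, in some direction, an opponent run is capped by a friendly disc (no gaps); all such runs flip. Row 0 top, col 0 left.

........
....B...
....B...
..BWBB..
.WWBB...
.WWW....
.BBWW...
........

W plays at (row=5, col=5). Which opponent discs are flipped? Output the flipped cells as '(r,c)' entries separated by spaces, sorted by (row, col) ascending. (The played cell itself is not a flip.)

Answer: (4,4)

Derivation:
Dir NW: opp run (4,4) capped by W -> flip
Dir N: first cell '.' (not opp) -> no flip
Dir NE: first cell '.' (not opp) -> no flip
Dir W: first cell '.' (not opp) -> no flip
Dir E: first cell '.' (not opp) -> no flip
Dir SW: first cell 'W' (not opp) -> no flip
Dir S: first cell '.' (not opp) -> no flip
Dir SE: first cell '.' (not opp) -> no flip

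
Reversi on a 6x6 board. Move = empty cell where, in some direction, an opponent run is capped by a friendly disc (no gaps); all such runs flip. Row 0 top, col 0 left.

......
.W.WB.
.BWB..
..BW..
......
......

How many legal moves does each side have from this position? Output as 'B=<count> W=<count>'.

Answer: B=5 W=5

Derivation:
-- B to move --
(0,0): no bracket -> illegal
(0,1): flips 1 -> legal
(0,2): no bracket -> illegal
(0,3): flips 1 -> legal
(0,4): no bracket -> illegal
(1,0): no bracket -> illegal
(1,2): flips 2 -> legal
(2,0): no bracket -> illegal
(2,4): no bracket -> illegal
(3,1): no bracket -> illegal
(3,4): flips 1 -> legal
(4,2): no bracket -> illegal
(4,3): flips 1 -> legal
(4,4): no bracket -> illegal
B mobility = 5
-- W to move --
(0,3): no bracket -> illegal
(0,4): no bracket -> illegal
(0,5): no bracket -> illegal
(1,0): no bracket -> illegal
(1,2): no bracket -> illegal
(1,5): flips 1 -> legal
(2,0): flips 1 -> legal
(2,4): flips 1 -> legal
(2,5): no bracket -> illegal
(3,0): no bracket -> illegal
(3,1): flips 2 -> legal
(3,4): no bracket -> illegal
(4,1): no bracket -> illegal
(4,2): flips 1 -> legal
(4,3): no bracket -> illegal
W mobility = 5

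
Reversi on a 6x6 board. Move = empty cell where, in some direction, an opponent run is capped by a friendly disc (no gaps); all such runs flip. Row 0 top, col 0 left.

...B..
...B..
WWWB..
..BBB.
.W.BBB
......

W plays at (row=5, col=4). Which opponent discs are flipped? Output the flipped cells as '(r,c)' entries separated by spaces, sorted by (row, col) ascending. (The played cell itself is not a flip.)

Dir NW: opp run (4,3) (3,2) capped by W -> flip
Dir N: opp run (4,4) (3,4), next='.' -> no flip
Dir NE: opp run (4,5), next=edge -> no flip
Dir W: first cell '.' (not opp) -> no flip
Dir E: first cell '.' (not opp) -> no flip
Dir SW: edge -> no flip
Dir S: edge -> no flip
Dir SE: edge -> no flip

Answer: (3,2) (4,3)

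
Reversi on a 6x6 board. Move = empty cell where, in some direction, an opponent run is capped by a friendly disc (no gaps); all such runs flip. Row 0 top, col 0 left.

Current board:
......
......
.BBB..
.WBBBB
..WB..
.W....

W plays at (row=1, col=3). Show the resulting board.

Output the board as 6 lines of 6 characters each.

Place W at (1,3); scan 8 dirs for brackets.
Dir NW: first cell '.' (not opp) -> no flip
Dir N: first cell '.' (not opp) -> no flip
Dir NE: first cell '.' (not opp) -> no flip
Dir W: first cell '.' (not opp) -> no flip
Dir E: first cell '.' (not opp) -> no flip
Dir SW: opp run (2,2) capped by W -> flip
Dir S: opp run (2,3) (3,3) (4,3), next='.' -> no flip
Dir SE: first cell '.' (not opp) -> no flip
All flips: (2,2)

Answer: ......
...W..
.BWB..
.WBBBB
..WB..
.W....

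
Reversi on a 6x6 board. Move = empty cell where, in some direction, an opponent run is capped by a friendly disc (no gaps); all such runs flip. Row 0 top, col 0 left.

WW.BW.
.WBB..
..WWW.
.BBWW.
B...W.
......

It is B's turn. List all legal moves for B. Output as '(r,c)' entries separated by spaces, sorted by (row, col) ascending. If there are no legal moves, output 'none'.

Answer: (0,5) (1,0) (1,4) (3,5) (4,3) (4,5)

Derivation:
(0,2): no bracket -> illegal
(0,5): flips 1 -> legal
(1,0): flips 1 -> legal
(1,4): flips 1 -> legal
(1,5): no bracket -> illegal
(2,0): no bracket -> illegal
(2,1): no bracket -> illegal
(2,5): no bracket -> illegal
(3,5): flips 3 -> legal
(4,2): no bracket -> illegal
(4,3): flips 2 -> legal
(4,5): flips 2 -> legal
(5,3): no bracket -> illegal
(5,4): no bracket -> illegal
(5,5): no bracket -> illegal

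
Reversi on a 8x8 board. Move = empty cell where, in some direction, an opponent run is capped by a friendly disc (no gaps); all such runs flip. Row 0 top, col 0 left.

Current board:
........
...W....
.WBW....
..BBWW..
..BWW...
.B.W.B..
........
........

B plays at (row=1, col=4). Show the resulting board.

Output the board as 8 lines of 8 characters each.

Answer: ........
...WB...
.WBB....
..BBWW..
..BWW...
.B.W.B..
........
........

Derivation:
Place B at (1,4); scan 8 dirs for brackets.
Dir NW: first cell '.' (not opp) -> no flip
Dir N: first cell '.' (not opp) -> no flip
Dir NE: first cell '.' (not opp) -> no flip
Dir W: opp run (1,3), next='.' -> no flip
Dir E: first cell '.' (not opp) -> no flip
Dir SW: opp run (2,3) capped by B -> flip
Dir S: first cell '.' (not opp) -> no flip
Dir SE: first cell '.' (not opp) -> no flip
All flips: (2,3)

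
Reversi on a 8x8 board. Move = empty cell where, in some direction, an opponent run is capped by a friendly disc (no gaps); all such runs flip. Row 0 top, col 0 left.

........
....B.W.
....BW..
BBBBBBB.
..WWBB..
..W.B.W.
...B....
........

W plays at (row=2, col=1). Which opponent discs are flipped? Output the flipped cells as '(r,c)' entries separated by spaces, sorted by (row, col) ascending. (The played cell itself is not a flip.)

Answer: (3,2)

Derivation:
Dir NW: first cell '.' (not opp) -> no flip
Dir N: first cell '.' (not opp) -> no flip
Dir NE: first cell '.' (not opp) -> no flip
Dir W: first cell '.' (not opp) -> no flip
Dir E: first cell '.' (not opp) -> no flip
Dir SW: opp run (3,0), next=edge -> no flip
Dir S: opp run (3,1), next='.' -> no flip
Dir SE: opp run (3,2) capped by W -> flip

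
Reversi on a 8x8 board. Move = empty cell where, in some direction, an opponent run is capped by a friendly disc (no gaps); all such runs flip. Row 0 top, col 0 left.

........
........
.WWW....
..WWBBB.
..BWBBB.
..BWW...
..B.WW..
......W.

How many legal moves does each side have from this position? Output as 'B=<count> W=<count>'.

-- B to move --
(1,0): no bracket -> illegal
(1,1): flips 2 -> legal
(1,2): flips 3 -> legal
(1,3): no bracket -> illegal
(1,4): no bracket -> illegal
(2,0): no bracket -> illegal
(2,4): flips 1 -> legal
(3,0): no bracket -> illegal
(3,1): flips 2 -> legal
(4,1): no bracket -> illegal
(5,5): flips 2 -> legal
(5,6): no bracket -> illegal
(6,3): flips 1 -> legal
(6,6): no bracket -> illegal
(6,7): no bracket -> illegal
(7,3): no bracket -> illegal
(7,4): flips 2 -> legal
(7,5): flips 2 -> legal
(7,7): no bracket -> illegal
B mobility = 8
-- W to move --
(2,4): flips 2 -> legal
(2,5): flips 1 -> legal
(2,6): flips 2 -> legal
(2,7): flips 2 -> legal
(3,1): flips 1 -> legal
(3,7): flips 3 -> legal
(4,1): flips 1 -> legal
(4,7): flips 3 -> legal
(5,1): flips 2 -> legal
(5,5): flips 1 -> legal
(5,6): flips 2 -> legal
(5,7): no bracket -> illegal
(6,1): flips 1 -> legal
(6,3): no bracket -> illegal
(7,1): flips 1 -> legal
(7,2): flips 3 -> legal
(7,3): no bracket -> illegal
W mobility = 14

Answer: B=8 W=14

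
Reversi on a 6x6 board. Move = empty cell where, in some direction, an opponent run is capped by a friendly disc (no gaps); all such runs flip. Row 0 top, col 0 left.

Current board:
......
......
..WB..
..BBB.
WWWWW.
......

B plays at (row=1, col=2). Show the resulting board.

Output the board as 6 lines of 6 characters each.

Place B at (1,2); scan 8 dirs for brackets.
Dir NW: first cell '.' (not opp) -> no flip
Dir N: first cell '.' (not opp) -> no flip
Dir NE: first cell '.' (not opp) -> no flip
Dir W: first cell '.' (not opp) -> no flip
Dir E: first cell '.' (not opp) -> no flip
Dir SW: first cell '.' (not opp) -> no flip
Dir S: opp run (2,2) capped by B -> flip
Dir SE: first cell 'B' (not opp) -> no flip
All flips: (2,2)

Answer: ......
..B...
..BB..
..BBB.
WWWWW.
......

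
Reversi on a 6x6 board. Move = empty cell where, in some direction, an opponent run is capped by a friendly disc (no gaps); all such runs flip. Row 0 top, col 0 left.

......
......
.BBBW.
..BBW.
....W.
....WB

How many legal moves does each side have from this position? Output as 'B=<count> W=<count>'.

-- B to move --
(1,3): no bracket -> illegal
(1,4): no bracket -> illegal
(1,5): flips 1 -> legal
(2,5): flips 1 -> legal
(3,5): flips 1 -> legal
(4,3): no bracket -> illegal
(4,5): flips 1 -> legal
(5,3): flips 1 -> legal
B mobility = 5
-- W to move --
(1,0): no bracket -> illegal
(1,1): flips 2 -> legal
(1,2): flips 1 -> legal
(1,3): no bracket -> illegal
(1,4): no bracket -> illegal
(2,0): flips 3 -> legal
(3,0): no bracket -> illegal
(3,1): flips 2 -> legal
(4,1): no bracket -> illegal
(4,2): flips 1 -> legal
(4,3): no bracket -> illegal
(4,5): no bracket -> illegal
W mobility = 5

Answer: B=5 W=5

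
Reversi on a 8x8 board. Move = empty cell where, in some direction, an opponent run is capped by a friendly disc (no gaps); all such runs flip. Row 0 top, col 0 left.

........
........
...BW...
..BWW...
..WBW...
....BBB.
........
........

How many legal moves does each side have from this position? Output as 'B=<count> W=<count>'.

Answer: B=7 W=8

Derivation:
-- B to move --
(1,3): no bracket -> illegal
(1,4): flips 3 -> legal
(1,5): no bracket -> illegal
(2,2): flips 2 -> legal
(2,5): flips 2 -> legal
(3,1): no bracket -> illegal
(3,5): flips 2 -> legal
(4,1): flips 1 -> legal
(4,5): flips 2 -> legal
(5,1): no bracket -> illegal
(5,2): flips 1 -> legal
(5,3): no bracket -> illegal
B mobility = 7
-- W to move --
(1,2): flips 1 -> legal
(1,3): flips 1 -> legal
(1,4): no bracket -> illegal
(2,1): no bracket -> illegal
(2,2): flips 2 -> legal
(3,1): flips 1 -> legal
(4,1): no bracket -> illegal
(4,5): no bracket -> illegal
(4,6): no bracket -> illegal
(4,7): no bracket -> illegal
(5,2): flips 1 -> legal
(5,3): flips 1 -> legal
(5,7): no bracket -> illegal
(6,3): no bracket -> illegal
(6,4): flips 1 -> legal
(6,5): no bracket -> illegal
(6,6): flips 1 -> legal
(6,7): no bracket -> illegal
W mobility = 8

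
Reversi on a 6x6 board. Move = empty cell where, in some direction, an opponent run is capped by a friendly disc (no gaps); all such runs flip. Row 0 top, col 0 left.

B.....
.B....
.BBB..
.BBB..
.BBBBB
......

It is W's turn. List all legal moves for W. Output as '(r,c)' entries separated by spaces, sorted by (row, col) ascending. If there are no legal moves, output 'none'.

(0,1): no bracket -> illegal
(0,2): no bracket -> illegal
(1,0): no bracket -> illegal
(1,2): no bracket -> illegal
(1,3): no bracket -> illegal
(1,4): no bracket -> illegal
(2,0): no bracket -> illegal
(2,4): no bracket -> illegal
(3,0): no bracket -> illegal
(3,4): no bracket -> illegal
(3,5): no bracket -> illegal
(4,0): no bracket -> illegal
(5,0): no bracket -> illegal
(5,1): no bracket -> illegal
(5,2): no bracket -> illegal
(5,3): no bracket -> illegal
(5,4): no bracket -> illegal
(5,5): no bracket -> illegal

Answer: none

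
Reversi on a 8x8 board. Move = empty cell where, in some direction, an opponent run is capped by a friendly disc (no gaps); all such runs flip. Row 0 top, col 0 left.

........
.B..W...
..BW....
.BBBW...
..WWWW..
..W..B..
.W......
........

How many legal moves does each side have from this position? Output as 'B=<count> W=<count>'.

Answer: B=8 W=9

Derivation:
-- B to move --
(0,3): no bracket -> illegal
(0,4): no bracket -> illegal
(0,5): flips 2 -> legal
(1,2): no bracket -> illegal
(1,3): flips 1 -> legal
(1,5): no bracket -> illegal
(2,4): flips 1 -> legal
(2,5): no bracket -> illegal
(3,5): flips 2 -> legal
(3,6): no bracket -> illegal
(4,1): no bracket -> illegal
(4,6): no bracket -> illegal
(5,0): no bracket -> illegal
(5,1): flips 1 -> legal
(5,3): flips 2 -> legal
(5,4): flips 1 -> legal
(5,6): no bracket -> illegal
(6,0): no bracket -> illegal
(6,2): flips 2 -> legal
(6,3): no bracket -> illegal
(7,0): no bracket -> illegal
(7,1): no bracket -> illegal
(7,2): no bracket -> illegal
B mobility = 8
-- W to move --
(0,0): flips 3 -> legal
(0,1): no bracket -> illegal
(0,2): no bracket -> illegal
(1,0): no bracket -> illegal
(1,2): flips 2 -> legal
(1,3): no bracket -> illegal
(2,0): flips 1 -> legal
(2,1): flips 2 -> legal
(2,4): flips 1 -> legal
(3,0): flips 3 -> legal
(4,0): no bracket -> illegal
(4,1): flips 1 -> legal
(4,6): no bracket -> illegal
(5,4): no bracket -> illegal
(5,6): no bracket -> illegal
(6,4): no bracket -> illegal
(6,5): flips 1 -> legal
(6,6): flips 1 -> legal
W mobility = 9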